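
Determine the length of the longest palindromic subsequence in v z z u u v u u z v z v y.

Using dp[i][j] = 2 + dp[i+1][j−1] if the ends match, else max(dp[i+1][j], dp[i][j−1]):
dp[1][13] = 11. A witness is vzzuuvuuzzv at positions 1,2,3,4,5,6,7,8,9,11,12.

11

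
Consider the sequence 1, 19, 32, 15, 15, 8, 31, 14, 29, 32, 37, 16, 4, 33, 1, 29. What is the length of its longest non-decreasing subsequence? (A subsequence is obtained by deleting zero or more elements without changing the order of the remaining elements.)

One longest non-decreasing subsequence is 1, 15, 15, 31, 32, 37 (positions 1,4,5,7,10,11), of length 6; no longer one exists.

6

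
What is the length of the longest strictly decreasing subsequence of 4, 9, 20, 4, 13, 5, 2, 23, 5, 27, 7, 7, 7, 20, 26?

4

One longest decreasing subsequence is 20, 13, 5, 2 (positions 3,5,6,7), of length 4; no longer one exists.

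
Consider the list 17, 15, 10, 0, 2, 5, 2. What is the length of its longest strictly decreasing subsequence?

Let dp[i] be the longest decreasing subsequence ending at position i. Then dp = [1, 2, 3, 4, 4, 4, 5].
The maximum is 5; one witness is 17, 15, 10, 5, 2 at positions 1,2,3,6,7.

5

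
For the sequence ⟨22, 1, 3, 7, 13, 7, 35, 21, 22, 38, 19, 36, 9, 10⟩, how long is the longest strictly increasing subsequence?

7

Let dp[i] be the longest increasing subsequence ending at position i. Then dp = [1, 1, 2, 3, 4, 3, 5, 5, 6, 7, 5, 7, 4, 5].
The maximum is 7; one witness is 1, 3, 7, 13, 21, 22, 38 at positions 2,3,4,5,8,9,10.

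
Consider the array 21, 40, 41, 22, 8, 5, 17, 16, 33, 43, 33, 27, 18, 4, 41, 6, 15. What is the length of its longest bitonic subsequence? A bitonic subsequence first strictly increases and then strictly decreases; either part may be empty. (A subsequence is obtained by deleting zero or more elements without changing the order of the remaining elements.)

One longest bitonic subsequence is 21, 40, 41, 43, 33, 27, 18, 15 (positions 1,2,3,10,11,12,13,17): it rises to 43 then falls. Length 8 is optimal.

8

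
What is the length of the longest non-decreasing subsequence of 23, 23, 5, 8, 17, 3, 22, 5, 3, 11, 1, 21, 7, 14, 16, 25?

6

Scanning left to right, the best length ending at each element is: 23→1, 23→2, 5→1, 8→2, 17→3, 3→1, 22→4, 5→2, 3→2, 11→3, 1→1, 21→4, 7→3, 14→4, 16→5, 25→6.
So the longest non-decreasing subsequence has length 6, e.g. 5, 8, 11, 14, 16, 25.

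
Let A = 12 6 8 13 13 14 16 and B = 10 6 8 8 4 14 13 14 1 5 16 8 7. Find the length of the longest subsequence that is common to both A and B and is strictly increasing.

For each value that appears in both, track the longest common increasing run ending there.
The best achievable length is 5; one witness is 6, 8, 13, 14, 16 (A-positions 2,3,4,6,7, B-positions 2,3,7,8,11).

5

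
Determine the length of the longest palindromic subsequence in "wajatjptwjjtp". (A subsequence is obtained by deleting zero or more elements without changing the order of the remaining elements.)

6

One longest palindromic subsequence is ptjjtp (positions 7,8,10,11,12,13); it reads the same forward and backward, and the interval DP gives dp[1][13] = 6.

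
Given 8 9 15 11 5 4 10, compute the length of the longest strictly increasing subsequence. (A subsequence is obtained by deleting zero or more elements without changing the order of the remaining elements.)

One longest increasing subsequence is 8, 9, 15 (positions 1,2,3), of length 3; no longer one exists.

3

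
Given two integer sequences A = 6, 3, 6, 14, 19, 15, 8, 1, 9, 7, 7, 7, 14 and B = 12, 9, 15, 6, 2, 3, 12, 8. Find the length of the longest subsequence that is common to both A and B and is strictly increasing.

A longest common strictly increasing subsequence is 6, 8 (length 2); it appears in order in both A and B, and no longer such subsequence exists.

2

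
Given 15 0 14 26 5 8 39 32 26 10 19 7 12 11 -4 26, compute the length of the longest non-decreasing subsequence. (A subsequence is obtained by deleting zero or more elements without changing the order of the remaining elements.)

6

Let dp[i] be the longest non-decreasing subsequence ending at position i. Then dp = [1, 1, 2, 3, 2, 3, 4, 4, 4, 4, 5, 3, 5, 5, 1, 6].
The maximum is 6; one witness is 0, 5, 8, 10, 19, 26 at positions 2,5,6,10,11,16.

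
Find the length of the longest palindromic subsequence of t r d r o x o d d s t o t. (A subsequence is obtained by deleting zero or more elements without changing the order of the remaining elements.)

7

Using dp[i][j] = 2 + dp[i+1][j−1] if the ends match, else max(dp[i+1][j], dp[i][j−1]):
dp[1][13] = 7. A witness is tdoxodt at positions 1,3,5,6,7,9,13.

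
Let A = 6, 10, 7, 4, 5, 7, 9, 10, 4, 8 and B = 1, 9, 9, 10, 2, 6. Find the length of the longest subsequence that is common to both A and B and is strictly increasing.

For each value that appears in both, track the longest common increasing run ending there.
The best achievable length is 2; one witness is 9, 10 (A-positions 7,8, B-positions 2,4).

2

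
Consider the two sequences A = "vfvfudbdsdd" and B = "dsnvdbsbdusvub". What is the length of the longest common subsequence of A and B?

A longest common subsequence is vdbds (length 5); the LCS DP confirms no longer common subsequence exists.

5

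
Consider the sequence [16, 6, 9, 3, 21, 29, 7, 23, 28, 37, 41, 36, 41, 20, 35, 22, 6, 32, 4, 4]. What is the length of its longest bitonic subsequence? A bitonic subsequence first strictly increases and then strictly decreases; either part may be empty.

One longest bitonic subsequence is 6, 9, 21, 23, 28, 37, 41, 36, 35, 22, 6, 4 (positions 2,3,5,8,9,10,11,12,15,16,17,20): it rises to 41 then falls. Length 12 is optimal.

12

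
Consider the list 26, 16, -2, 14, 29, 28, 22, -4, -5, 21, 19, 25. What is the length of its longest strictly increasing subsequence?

4

Let dp[i] be the longest increasing subsequence ending at position i. Then dp = [1, 1, 1, 2, 3, 3, 3, 1, 1, 3, 3, 4].
The maximum is 4; one witness is -2, 14, 22, 25 at positions 3,4,7,12.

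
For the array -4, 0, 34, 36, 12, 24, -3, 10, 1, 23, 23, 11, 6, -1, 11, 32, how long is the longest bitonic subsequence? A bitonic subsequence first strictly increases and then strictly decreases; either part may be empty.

Let inc[i] be the LIS ending at i and dec[i] the longest strictly decreasing subsequence starting at i. inc = [1, 2, 3, 4, 3, 4, 2, 3, 3, 4, 4, 4, 4, 3, 5, 6], dec = [1, 2, 6, 6, 4, 5, 1, 3, 2, 4, 4, 3, 2, 1, 1, 1].
max_i inc[i]+dec[i]−1 = 9, with one witness -4, 0, 34, 36, 24, 23, 11, 6, -1.

9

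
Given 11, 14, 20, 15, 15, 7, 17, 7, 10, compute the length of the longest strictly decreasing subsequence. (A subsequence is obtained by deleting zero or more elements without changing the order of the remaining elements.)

3

Scanning left to right, the best length ending at each element is: 11→1, 14→1, 20→1, 15→2, 15→2, 7→3, 17→2, 7→3, 10→3.
So the longest decreasing subsequence has length 3, e.g. 20, 15, 7.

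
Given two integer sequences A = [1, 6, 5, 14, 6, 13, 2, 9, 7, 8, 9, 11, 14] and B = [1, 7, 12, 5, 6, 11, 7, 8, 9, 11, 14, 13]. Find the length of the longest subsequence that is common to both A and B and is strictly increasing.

For each value that appears in both, track the longest common increasing run ending there.
The best achievable length is 8; one witness is 1, 5, 6, 7, 8, 9, 11, 14 (A-positions 1,3,5,9,10,11,12,13, B-positions 1,4,5,7,8,9,10,11).

8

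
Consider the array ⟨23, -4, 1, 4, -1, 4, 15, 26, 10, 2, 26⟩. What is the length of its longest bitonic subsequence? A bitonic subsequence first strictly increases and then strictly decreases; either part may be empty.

Let inc[i] be the LIS ending at i and dec[i] the longest strictly decreasing subsequence starting at i. inc = [1, 1, 2, 3, 2, 3, 4, 5, 4, 3, 5], dec = [4, 1, 2, 2, 1, 2, 3, 3, 2, 1, 1].
max_i inc[i]+dec[i]−1 = 7, with one witness -4, 1, 4, 15, 26, 10, 2.

7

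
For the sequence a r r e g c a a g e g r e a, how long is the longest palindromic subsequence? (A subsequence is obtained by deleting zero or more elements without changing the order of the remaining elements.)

10

Using dp[i][j] = 2 + dp[i+1][j−1] if the ends match, else max(dp[i+1][j], dp[i][j−1]):
dp[1][14] = 10. A witness is aregaagera at positions 1,3,4,5,7,8,9,10,12,14.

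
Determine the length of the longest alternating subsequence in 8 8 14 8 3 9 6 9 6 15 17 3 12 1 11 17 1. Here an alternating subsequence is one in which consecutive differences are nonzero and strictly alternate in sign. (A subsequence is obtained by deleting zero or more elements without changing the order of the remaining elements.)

A longest alternating subsequence is 8, 14, 8, 9, 6, 9, 6, 15, 3, 12, 1, 11, 1 (positions 1,3,4,6,7,8,9,10,12,13,14,15,17); its 12 consecutive differences strictly alternate in sign, and length 13 is optimal.

13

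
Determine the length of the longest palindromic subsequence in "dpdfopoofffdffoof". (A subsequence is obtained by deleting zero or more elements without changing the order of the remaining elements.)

One longest palindromic subsequence is fooffdffoof (positions 4,5,7,9,10,12,13,14,15,16,17); it reads the same forward and backward, and the interval DP gives dp[1][17] = 11.

11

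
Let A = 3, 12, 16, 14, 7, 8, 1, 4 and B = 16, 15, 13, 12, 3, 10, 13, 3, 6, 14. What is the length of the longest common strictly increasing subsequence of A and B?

2

A longest common strictly increasing subsequence is 12, 14 (length 2); it appears in order in both A and B, and no longer such subsequence exists.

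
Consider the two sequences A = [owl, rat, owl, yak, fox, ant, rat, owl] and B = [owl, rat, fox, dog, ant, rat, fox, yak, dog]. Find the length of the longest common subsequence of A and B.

5

A longest common subsequence is owl, rat, fox, ant, rat (length 5); the LCS DP confirms no longer common subsequence exists.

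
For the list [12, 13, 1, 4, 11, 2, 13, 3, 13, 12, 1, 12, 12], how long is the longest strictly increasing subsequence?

Let dp[i] be the longest increasing subsequence ending at position i. Then dp = [1, 2, 1, 2, 3, 2, 4, 3, 4, 4, 1, 4, 4].
The maximum is 4; one witness is 1, 4, 11, 13 at positions 3,4,5,7.

4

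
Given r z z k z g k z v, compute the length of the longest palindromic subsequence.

5

One longest palindromic subsequence is zkgkz (positions 3,4,6,7,8); it reads the same forward and backward, and the interval DP gives dp[1][9] = 5.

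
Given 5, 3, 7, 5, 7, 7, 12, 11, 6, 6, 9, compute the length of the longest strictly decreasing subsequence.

Scanning left to right, the best length ending at each element is: 5→1, 3→2, 7→1, 5→2, 7→1, 7→1, 12→1, 11→2, 6→3, 6→3, 9→3.
So the longest decreasing subsequence has length 3, e.g. 12, 11, 6.

3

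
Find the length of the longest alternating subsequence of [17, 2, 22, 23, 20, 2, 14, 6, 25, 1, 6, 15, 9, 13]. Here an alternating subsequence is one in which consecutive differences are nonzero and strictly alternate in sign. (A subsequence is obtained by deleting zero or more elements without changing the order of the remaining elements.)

11

A longest alternating subsequence is 17, 2, 22, 2, 14, 6, 25, 1, 15, 9, 13 (positions 1,2,3,6,7,8,9,10,12,13,14); its 10 consecutive differences strictly alternate in sign, and length 11 is optimal.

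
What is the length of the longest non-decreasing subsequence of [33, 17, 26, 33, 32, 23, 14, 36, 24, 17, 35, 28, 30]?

One longest non-decreasing subsequence is 17, 23, 24, 28, 30 (positions 2,6,9,12,13), of length 5; no longer one exists.

5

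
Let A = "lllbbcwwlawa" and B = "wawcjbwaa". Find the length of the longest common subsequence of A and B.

A longest common subsequence is bwaa (length 4); the LCS DP confirms no longer common subsequence exists.

4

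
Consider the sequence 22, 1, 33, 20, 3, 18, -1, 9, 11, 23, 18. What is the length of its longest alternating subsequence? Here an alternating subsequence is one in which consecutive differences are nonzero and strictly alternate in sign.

A longest alternating subsequence is 22, 1, 33, 3, 18, -1, 23, 18 (positions 1,2,3,5,6,7,10,11); its 7 consecutive differences strictly alternate in sign, and length 8 is optimal.

8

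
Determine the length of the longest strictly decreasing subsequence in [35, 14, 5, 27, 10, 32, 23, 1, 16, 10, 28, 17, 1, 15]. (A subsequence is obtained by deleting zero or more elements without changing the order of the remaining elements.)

6

Let dp[i] be the longest decreasing subsequence ending at position i. Then dp = [1, 2, 3, 2, 3, 2, 3, 4, 4, 5, 3, 4, 6, 5].
The maximum is 6; one witness is 35, 27, 23, 16, 10, 1 at positions 1,4,7,9,10,13.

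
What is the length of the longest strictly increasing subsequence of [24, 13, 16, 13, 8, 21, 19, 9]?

3

One longest increasing subsequence is 13, 16, 21 (positions 2,3,6), of length 3; no longer one exists.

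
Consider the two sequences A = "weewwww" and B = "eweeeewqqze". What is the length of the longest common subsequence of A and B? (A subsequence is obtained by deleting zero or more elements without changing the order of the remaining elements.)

4

Backtracking the LCS table gives one alignment: w (A1,B2) → e (A2,B5) → e (A3,B6) → w (A4,B7).
So the longest common subsequence has length 4.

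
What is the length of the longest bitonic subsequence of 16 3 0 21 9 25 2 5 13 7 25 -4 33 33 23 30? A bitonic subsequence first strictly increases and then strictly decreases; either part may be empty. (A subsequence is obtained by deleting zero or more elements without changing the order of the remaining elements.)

Let inc[i] be the LIS ending at i and dec[i] the longest strictly decreasing subsequence starting at i. inc = [1, 1, 1, 2, 2, 3, 2, 3, 4, 4, 5, 1, 6, 6, 5, 6], dec = [4, 3, 2, 4, 3, 4, 2, 2, 3, 2, 2, 1, 2, 2, 1, 1].
max_i inc[i]+dec[i]−1 = 7, with one witness 0, 2, 5, 13, 25, 33, 30.

7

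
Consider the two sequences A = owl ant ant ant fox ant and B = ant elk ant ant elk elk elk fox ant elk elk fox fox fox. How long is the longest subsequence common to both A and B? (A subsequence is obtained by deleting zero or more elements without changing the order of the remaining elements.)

Backtracking the LCS table gives one alignment: ant (A2,B1) → ant (A3,B3) → ant (A4,B4) → fox (A5,B8) → ant (A6,B9).
So the longest common subsequence has length 5.

5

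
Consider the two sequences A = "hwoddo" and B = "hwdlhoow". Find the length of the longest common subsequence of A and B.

4

Backtracking the LCS table gives one alignment: h (A1,B1) → w (A2,B2) → o (A3,B6) → o (A6,B7).
So the longest common subsequence has length 4.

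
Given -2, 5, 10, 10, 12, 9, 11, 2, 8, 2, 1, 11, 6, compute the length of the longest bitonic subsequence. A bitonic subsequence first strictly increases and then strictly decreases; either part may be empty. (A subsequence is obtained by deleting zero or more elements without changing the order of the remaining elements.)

Let inc[i] be the LIS ending at i and dec[i] the longest strictly decreasing subsequence starting at i. inc = [1, 2, 3, 3, 4, 3, 4, 2, 3, 2, 2, 4, 3], dec = [1, 3, 5, 5, 5, 4, 4, 2, 3, 2, 1, 2, 1].
max_i inc[i]+dec[i]−1 = 8, with one witness -2, 5, 10, 12, 11, 8, 2, 1.

8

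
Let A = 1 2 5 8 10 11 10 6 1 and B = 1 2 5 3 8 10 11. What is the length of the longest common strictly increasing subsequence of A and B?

6

For each value that appears in both, track the longest common increasing run ending there.
The best achievable length is 6; one witness is 1, 2, 5, 8, 10, 11 (A-positions 1,2,3,4,5,6, B-positions 1,2,3,5,6,7).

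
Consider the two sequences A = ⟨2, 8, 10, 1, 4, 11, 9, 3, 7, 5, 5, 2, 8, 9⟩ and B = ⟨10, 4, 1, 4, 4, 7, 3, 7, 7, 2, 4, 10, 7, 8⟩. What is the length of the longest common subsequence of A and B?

7

Backtracking the LCS table gives one alignment: 10 (A3,B1) → 1 (A4,B3) → 4 (A5,B5) → 3 (A8,B7) → 7 (A9,B9) → 2 (A12,B10) → 8 (A13,B14).
So the longest common subsequence has length 7.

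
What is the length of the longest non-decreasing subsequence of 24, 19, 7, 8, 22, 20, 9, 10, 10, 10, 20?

7

Let dp[i] be the longest non-decreasing subsequence ending at position i. Then dp = [1, 1, 1, 2, 3, 3, 3, 4, 5, 6, 7].
The maximum is 7; one witness is 7, 8, 9, 10, 10, 10, 20 at positions 3,4,7,8,9,10,11.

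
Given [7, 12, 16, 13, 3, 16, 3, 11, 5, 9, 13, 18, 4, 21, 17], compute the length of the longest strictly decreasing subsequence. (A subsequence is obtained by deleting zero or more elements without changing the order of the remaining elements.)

5

Let dp[i] be the longest decreasing subsequence ending at position i. Then dp = [1, 1, 1, 2, 3, 1, 3, 3, 4, 4, 2, 1, 5, 1, 2].
The maximum is 5; one witness is 16, 13, 11, 5, 4 at positions 3,4,8,9,13.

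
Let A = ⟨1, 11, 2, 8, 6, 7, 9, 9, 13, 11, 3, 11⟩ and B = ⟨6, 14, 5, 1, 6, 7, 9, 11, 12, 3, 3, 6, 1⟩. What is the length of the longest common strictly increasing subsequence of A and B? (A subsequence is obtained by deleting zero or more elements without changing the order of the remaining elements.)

5

A longest common strictly increasing subsequence is 1, 6, 7, 9, 11 (length 5); it appears in order in both A and B, and no longer such subsequence exists.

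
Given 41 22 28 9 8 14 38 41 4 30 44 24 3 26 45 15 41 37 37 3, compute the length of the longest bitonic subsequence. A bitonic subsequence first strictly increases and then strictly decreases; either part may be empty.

One longest bitonic subsequence is 22, 28, 38, 41, 44, 45, 41, 37, 3 (positions 2,3,7,8,11,15,17,19,20): it rises to 45 then falls. Length 9 is optimal.

9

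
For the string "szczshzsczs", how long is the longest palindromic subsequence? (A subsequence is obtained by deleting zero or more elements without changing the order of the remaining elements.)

Using dp[i][j] = 2 + dp[i+1][j−1] if the ends match, else max(dp[i+1][j], dp[i][j−1]):
dp[1][11] = 9. A witness is szcszsczs at positions 1,2,3,5,7,8,9,10,11.

9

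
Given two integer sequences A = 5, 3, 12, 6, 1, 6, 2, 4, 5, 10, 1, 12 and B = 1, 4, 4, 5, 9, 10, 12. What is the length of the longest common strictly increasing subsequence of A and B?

5

A longest common strictly increasing subsequence is 1, 4, 5, 10, 12 (length 5); it appears in order in both A and B, and no longer such subsequence exists.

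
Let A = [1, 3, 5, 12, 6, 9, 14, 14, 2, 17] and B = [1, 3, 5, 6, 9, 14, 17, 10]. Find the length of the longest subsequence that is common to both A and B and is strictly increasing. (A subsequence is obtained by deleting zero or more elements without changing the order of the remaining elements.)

7

A longest common strictly increasing subsequence is 1, 3, 5, 6, 9, 14, 17 (length 7); it appears in order in both A and B, and no longer such subsequence exists.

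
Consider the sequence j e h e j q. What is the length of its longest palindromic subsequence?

Using dp[i][j] = 2 + dp[i+1][j−1] if the ends match, else max(dp[i+1][j], dp[i][j−1]):
dp[1][6] = 5. A witness is jehej at positions 1,2,3,4,5.

5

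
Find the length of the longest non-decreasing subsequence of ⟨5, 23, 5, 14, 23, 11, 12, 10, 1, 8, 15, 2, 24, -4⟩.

One longest non-decreasing subsequence is 5, 5, 11, 12, 15, 24 (positions 1,3,6,7,11,13), of length 6; no longer one exists.

6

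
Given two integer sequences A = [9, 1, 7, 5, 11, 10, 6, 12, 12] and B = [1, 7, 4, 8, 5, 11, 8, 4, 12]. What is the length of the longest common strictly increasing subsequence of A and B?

4

For each value that appears in both, track the longest common increasing run ending there.
The best achievable length is 4; one witness is 1, 7, 11, 12 (A-positions 2,3,5,8, B-positions 1,2,6,9).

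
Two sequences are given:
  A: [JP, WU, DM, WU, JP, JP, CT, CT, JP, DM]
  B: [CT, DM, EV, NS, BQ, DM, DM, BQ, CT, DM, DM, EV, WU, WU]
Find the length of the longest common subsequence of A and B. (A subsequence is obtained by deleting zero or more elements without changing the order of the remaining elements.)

Backtracking the LCS table gives one alignment: DM (A3,B7) → CT (A7,B9) → DM (A10,B11).
So the longest common subsequence has length 3.

3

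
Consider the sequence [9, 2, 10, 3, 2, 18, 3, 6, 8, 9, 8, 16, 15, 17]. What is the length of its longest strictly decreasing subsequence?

3

Let dp[i] be the longest decreasing subsequence ending at position i. Then dp = [1, 2, 1, 2, 3, 1, 2, 2, 2, 2, 3, 2, 3, 2].
The maximum is 3; one witness is 9, 3, 2 at positions 1,4,5.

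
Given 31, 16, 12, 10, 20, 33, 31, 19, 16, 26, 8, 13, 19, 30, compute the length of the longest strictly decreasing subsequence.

5

Let dp[i] be the longest decreasing subsequence ending at position i. Then dp = [1, 2, 3, 4, 2, 1, 2, 3, 4, 3, 5, 5, 4, 3].
The maximum is 5; one witness is 31, 16, 12, 10, 8 at positions 1,2,3,4,11.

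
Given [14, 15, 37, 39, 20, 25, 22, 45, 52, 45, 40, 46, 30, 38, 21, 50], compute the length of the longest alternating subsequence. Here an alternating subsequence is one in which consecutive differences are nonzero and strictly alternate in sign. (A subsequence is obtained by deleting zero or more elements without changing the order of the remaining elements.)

A longest alternating subsequence is 14, 37, 20, 25, 22, 52, 45, 46, 30, 38, 21, 50 (positions 1,3,5,6,7,9,10,12,13,14,15,16); its 11 consecutive differences strictly alternate in sign, and length 12 is optimal.

12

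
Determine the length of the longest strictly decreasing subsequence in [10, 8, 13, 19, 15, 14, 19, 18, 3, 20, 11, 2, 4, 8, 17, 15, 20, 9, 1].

6

One longest decreasing subsequence is 19, 15, 14, 3, 2, 1 (positions 4,5,6,9,12,19), of length 6; no longer one exists.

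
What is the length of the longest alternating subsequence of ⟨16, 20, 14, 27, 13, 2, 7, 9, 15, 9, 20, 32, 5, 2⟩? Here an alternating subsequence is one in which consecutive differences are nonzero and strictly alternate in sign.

9

A longest alternating subsequence is 16, 20, 14, 27, 13, 15, 9, 20, 5 (positions 1,2,3,4,5,9,10,11,13); its 8 consecutive differences strictly alternate in sign, and length 9 is optimal.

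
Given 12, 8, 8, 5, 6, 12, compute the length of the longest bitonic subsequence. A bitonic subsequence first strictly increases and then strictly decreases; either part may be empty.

3

One longest bitonic subsequence is 12, 8, 6 (positions 1,3,5): it rises to 12 then falls. Length 3 is optimal.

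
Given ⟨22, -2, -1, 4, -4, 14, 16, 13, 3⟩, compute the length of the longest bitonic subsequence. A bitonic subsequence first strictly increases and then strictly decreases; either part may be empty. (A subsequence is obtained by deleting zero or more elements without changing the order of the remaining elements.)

One longest bitonic subsequence is -2, -1, 4, 14, 16, 13, 3 (positions 2,3,4,6,7,8,9): it rises to 16 then falls. Length 7 is optimal.

7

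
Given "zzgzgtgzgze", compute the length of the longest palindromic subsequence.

9

Using dp[i][j] = 2 + dp[i+1][j−1] if the ends match, else max(dp[i+1][j], dp[i][j−1]):
dp[1][11] = 9. A witness is zgzgtgzgz at positions 2,3,4,5,6,7,8,9,10.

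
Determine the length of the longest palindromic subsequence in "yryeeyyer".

6

Using dp[i][j] = 2 + dp[i+1][j−1] if the ends match, else max(dp[i+1][j], dp[i][j−1]):
dp[1][9] = 6. A witness is reyyer at positions 2,4,6,7,8,9.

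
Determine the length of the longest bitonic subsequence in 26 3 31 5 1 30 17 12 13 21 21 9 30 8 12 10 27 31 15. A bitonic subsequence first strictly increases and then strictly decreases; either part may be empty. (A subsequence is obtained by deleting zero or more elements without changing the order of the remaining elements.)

Let inc[i] be the LIS ending at i and dec[i] the longest strictly decreasing subsequence starting at i. inc = [1, 1, 2, 2, 1, 3, 3, 3, 4, 5, 5, 3, 6, 3, 4, 4, 6, 7, 5], dec = [5, 2, 6, 2, 1, 5, 4, 3, 3, 3, 3, 2, 3, 1, 2, 1, 2, 2, 1].
max_i inc[i]+dec[i]−1 = 8, with one witness 3, 5, 12, 13, 21, 30, 27, 15.

8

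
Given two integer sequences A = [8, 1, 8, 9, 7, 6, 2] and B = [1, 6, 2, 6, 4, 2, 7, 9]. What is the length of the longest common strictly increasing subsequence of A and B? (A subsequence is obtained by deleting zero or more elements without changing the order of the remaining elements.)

2

A longest common strictly increasing subsequence is 1, 6 (length 2); it appears in order in both A and B, and no longer such subsequence exists.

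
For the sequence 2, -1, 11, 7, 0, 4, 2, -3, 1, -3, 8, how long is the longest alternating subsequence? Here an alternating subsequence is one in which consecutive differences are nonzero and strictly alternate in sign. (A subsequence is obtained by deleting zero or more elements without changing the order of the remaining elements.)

A longest alternating subsequence is 2, -1, 11, 0, 4, -3, 1, -3, 8 (positions 1,2,3,5,6,8,9,10,11); its 8 consecutive differences strictly alternate in sign, and length 9 is optimal.

9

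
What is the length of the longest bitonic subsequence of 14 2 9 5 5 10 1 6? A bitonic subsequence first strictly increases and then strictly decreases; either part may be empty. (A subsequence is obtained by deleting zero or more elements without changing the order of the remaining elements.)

4

One longest bitonic subsequence is 14, 9, 5, 1 (positions 1,3,5,7): it rises to 14 then falls. Length 4 is optimal.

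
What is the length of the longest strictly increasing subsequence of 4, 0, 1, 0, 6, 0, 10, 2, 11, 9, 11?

5

Let dp[i] be the longest increasing subsequence ending at position i. Then dp = [1, 1, 2, 1, 3, 1, 4, 3, 5, 4, 5].
The maximum is 5; one witness is 0, 1, 6, 10, 11 at positions 2,3,5,7,9.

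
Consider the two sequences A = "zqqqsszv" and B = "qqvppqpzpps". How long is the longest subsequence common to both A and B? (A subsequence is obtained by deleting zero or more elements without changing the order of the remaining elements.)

4

A longest common subsequence is qqqs (length 4); the LCS DP confirms no longer common subsequence exists.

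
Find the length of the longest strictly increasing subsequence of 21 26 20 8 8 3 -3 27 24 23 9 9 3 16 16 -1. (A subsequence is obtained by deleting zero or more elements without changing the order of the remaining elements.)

Scanning left to right, the best length ending at each element is: 21→1, 26→2, 20→1, 8→1, 8→1, 3→1, -3→1, 27→3, 24→2, 23→2, 9→2, 9→2, 3→2, 16→3, 16→3, -1→2.
So the longest increasing subsequence has length 3, e.g. 21, 26, 27.

3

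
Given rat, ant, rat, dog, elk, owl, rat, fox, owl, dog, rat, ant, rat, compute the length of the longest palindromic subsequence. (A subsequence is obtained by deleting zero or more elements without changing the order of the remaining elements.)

11

One longest palindromic subsequence is rat ant rat dog owl fox owl dog rat ant rat (positions 1,2,3,4,6,8,9,10,11,12,13); it reads the same forward and backward, and the interval DP gives dp[1][13] = 11.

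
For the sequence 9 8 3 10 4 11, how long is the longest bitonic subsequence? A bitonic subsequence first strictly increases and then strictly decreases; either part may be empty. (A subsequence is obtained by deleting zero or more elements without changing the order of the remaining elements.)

3

One longest bitonic subsequence is 9, 8, 4 (positions 1,2,5): it rises to 9 then falls. Length 3 is optimal.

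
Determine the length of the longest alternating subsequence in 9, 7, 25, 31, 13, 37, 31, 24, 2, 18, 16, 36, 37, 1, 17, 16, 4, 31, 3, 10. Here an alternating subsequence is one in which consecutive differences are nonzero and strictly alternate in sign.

A longest alternating subsequence is 9, 7, 25, 13, 37, 2, 18, 16, 36, 1, 17, 16, 31, 3, 10 (positions 1,2,3,5,6,9,10,11,12,14,15,16,18,19,20); its 14 consecutive differences strictly alternate in sign, and length 15 is optimal.

15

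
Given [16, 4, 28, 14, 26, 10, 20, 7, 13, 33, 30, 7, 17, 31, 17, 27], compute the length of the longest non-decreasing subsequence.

One longest non-decreasing subsequence is 4, 10, 13, 17, 17, 27 (positions 2,6,9,13,15,16), of length 6; no longer one exists.

6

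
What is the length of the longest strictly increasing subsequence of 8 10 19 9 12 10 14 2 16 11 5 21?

Scanning left to right, the best length ending at each element is: 8→1, 10→2, 19→3, 9→2, 12→3, 10→3, 14→4, 2→1, 16→5, 11→4, 5→2, 21→6.
So the longest increasing subsequence has length 6, e.g. 8, 10, 12, 14, 16, 21.

6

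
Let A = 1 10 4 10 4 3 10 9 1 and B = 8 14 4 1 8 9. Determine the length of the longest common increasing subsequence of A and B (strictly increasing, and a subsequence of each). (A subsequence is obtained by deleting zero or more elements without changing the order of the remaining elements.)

For each value that appears in both, track the longest common increasing run ending there.
The best achievable length is 2; one witness is 4, 9 (A-positions 3,8, B-positions 3,6).

2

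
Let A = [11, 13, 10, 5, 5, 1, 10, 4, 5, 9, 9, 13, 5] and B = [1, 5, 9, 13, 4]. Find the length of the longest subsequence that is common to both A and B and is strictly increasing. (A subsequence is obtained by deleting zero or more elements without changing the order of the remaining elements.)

4

A longest common strictly increasing subsequence is 1, 5, 9, 13 (length 4); it appears in order in both A and B, and no longer such subsequence exists.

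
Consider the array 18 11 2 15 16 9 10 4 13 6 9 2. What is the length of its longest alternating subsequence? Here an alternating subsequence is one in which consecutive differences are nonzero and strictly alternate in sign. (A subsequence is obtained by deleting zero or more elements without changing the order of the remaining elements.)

Track the best alternating length ending on an up-step vs a down-step at each position: up/down = 1/1, 1/2, 1/2, 3/2, 3/2, 3/4, 5/4, 3/6, 7/4, 7/8, 9/8, 1/10.
The maximum over both is 10; one such subsequence is 18, 11, 15, 9, 10, 4, 13, 6, 9, 2.

10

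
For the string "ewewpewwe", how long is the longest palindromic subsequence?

7

One longest palindromic subsequence is ewwewwe (positions 1,2,4,6,7,8,9); it reads the same forward and backward, and the interval DP gives dp[1][9] = 7.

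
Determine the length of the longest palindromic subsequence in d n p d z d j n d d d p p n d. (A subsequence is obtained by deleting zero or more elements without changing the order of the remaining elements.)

11

Using dp[i][j] = 2 + dp[i+1][j−1] if the ends match, else max(dp[i+1][j], dp[i][j−1]):
dp[1][15] = 11. A witness is dnpdddddpnd at positions 1,2,3,4,6,9,10,11,13,14,15.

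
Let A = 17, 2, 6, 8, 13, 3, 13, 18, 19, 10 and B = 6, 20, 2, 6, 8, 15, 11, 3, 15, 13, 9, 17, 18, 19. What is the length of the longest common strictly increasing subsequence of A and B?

For each value that appears in both, track the longest common increasing run ending there.
The best achievable length is 6; one witness is 2, 6, 8, 13, 18, 19 (A-positions 2,3,4,5,8,9, B-positions 3,4,5,10,13,14).

6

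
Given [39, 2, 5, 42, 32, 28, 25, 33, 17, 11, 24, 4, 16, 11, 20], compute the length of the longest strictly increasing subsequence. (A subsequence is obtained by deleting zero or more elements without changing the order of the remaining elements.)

Scanning left to right, the best length ending at each element is: 39→1, 2→1, 5→2, 42→3, 32→3, 28→3, 25→3, 33→4, 17→3, 11→3, 24→4, 4→2, 16→4, 11→3, 20→5.
So the longest increasing subsequence has length 5, e.g. 2, 5, 11, 16, 20.

5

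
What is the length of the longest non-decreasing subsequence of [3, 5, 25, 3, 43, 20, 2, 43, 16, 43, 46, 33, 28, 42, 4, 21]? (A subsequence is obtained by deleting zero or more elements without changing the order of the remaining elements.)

Scanning left to right, the best length ending at each element is: 3→1, 5→2, 25→3, 3→2, 43→4, 20→3, 2→1, 43→5, 16→3, 43→6, 46→7, 33→4, 28→4, 42→5, 4→3, 21→4.
So the longest non-decreasing subsequence has length 7, e.g. 3, 5, 25, 43, 43, 43, 46.

7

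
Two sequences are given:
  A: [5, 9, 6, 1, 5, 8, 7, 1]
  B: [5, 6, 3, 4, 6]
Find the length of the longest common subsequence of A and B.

A longest common subsequence is 5, 6 (length 2); the LCS DP confirms no longer common subsequence exists.

2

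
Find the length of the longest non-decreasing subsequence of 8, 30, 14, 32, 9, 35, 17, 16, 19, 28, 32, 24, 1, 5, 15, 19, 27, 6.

6

Let dp[i] be the longest non-decreasing subsequence ending at position i. Then dp = [1, 2, 2, 3, 2, 4, 3, 3, 4, 5, 6, 5, 1, 2, 3, 5, 6, 3].
The maximum is 6; one witness is 8, 14, 17, 19, 28, 32 at positions 1,3,7,9,10,11.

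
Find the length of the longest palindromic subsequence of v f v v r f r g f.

One longest palindromic subsequence is frfrf (positions 2,5,6,7,9); it reads the same forward and backward, and the interval DP gives dp[1][9] = 5.

5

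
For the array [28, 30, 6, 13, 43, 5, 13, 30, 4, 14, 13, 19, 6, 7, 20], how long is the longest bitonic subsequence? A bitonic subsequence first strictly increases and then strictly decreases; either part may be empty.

7

One longest bitonic subsequence is 28, 30, 43, 30, 14, 13, 7 (positions 1,2,5,8,10,11,14): it rises to 43 then falls. Length 7 is optimal.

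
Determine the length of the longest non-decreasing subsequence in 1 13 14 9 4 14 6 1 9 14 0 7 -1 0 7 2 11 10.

6

One longest non-decreasing subsequence is 1, 4, 6, 7, 7, 11 (positions 1,5,7,12,15,17), of length 6; no longer one exists.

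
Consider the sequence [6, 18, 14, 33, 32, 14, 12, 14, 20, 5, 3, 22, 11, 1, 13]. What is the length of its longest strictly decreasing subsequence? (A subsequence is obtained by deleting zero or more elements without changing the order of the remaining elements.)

Scanning left to right, the best length ending at each element is: 6→1, 18→1, 14→2, 33→1, 32→2, 14→3, 12→4, 14→3, 20→3, 5→5, 3→6, 22→3, 11→5, 1→7, 13→4.
So the longest decreasing subsequence has length 7, e.g. 33, 32, 14, 12, 5, 3, 1.

7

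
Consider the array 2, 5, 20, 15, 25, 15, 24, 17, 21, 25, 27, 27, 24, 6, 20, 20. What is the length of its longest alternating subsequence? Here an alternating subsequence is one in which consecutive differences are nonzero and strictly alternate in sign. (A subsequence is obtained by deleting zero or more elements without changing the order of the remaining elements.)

10

A longest alternating subsequence is 2, 20, 15, 25, 15, 24, 17, 21, 6, 20 (positions 1,3,4,5,6,7,8,9,14,15); its 9 consecutive differences strictly alternate in sign, and length 10 is optimal.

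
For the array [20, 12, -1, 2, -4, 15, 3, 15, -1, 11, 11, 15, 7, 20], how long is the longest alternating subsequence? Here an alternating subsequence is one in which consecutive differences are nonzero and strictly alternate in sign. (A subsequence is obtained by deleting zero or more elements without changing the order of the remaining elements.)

Track the best alternating length ending on an up-step vs a down-step at each position: up/down = 1/1, 1/2, 1/2, 3/2, 1/4, 5/2, 5/6, 7/2, 5/8, 9/8, 9/8, 9/2, 9/10, 11/1.
The maximum over both is 11; one such subsequence is 20, -1, 2, -4, 15, 3, 15, -1, 11, 7, 20.

11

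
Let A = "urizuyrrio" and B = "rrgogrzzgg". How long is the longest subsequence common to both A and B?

A longest common subsequence is rrr (length 3); the LCS DP confirms no longer common subsequence exists.

3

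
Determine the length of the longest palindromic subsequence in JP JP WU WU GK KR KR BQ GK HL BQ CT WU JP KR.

8

One longest palindromic subsequence is JP WU GK KR KR GK WU JP (positions 2,3,5,6,7,9,13,14); it reads the same forward and backward, and the interval DP gives dp[1][15] = 8.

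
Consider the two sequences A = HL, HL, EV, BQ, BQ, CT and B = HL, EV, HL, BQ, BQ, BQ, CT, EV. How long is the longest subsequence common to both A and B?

Backtracking the LCS table gives one alignment: HL (A1,B1) → HL (A2,B3) → BQ (A4,B5) → BQ (A5,B6) → CT (A6,B7).
So the longest common subsequence has length 5.

5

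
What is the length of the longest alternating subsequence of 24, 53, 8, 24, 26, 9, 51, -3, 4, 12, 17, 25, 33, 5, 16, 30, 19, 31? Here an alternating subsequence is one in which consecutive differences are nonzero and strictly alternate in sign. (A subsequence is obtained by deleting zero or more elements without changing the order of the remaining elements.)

Track the best alternating length ending on an up-step vs a down-step at each position: up/down = 1/1, 2/1, 1/3, 4/3, 4/3, 4/5, 6/3, 1/7, 8/7, 8/7, 8/7, 8/7, 8/7, 8/9, 10/9, 10/9, 10/11, 12/9.
The maximum over both is 12; one such subsequence is 24, 53, 8, 24, 9, 51, -3, 12, 5, 30, 19, 31.

12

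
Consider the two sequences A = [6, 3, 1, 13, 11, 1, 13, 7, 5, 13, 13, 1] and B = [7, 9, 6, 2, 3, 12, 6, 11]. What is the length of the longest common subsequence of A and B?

A longest common subsequence is 6, 3, 11 (length 3); the LCS DP confirms no longer common subsequence exists.

3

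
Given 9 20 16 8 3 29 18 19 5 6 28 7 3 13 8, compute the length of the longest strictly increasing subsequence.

Scanning left to right, the best length ending at each element is: 9→1, 20→2, 16→2, 8→1, 3→1, 29→3, 18→3, 19→4, 5→2, 6→3, 28→5, 7→4, 3→1, 13→5, 8→5.
So the longest increasing subsequence has length 5, e.g. 9, 16, 18, 19, 28.

5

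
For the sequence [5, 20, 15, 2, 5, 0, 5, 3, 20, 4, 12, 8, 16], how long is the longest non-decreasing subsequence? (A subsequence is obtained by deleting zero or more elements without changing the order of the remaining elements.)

Scanning left to right, the best length ending at each element is: 5→1, 20→2, 15→2, 2→1, 5→2, 0→1, 5→3, 3→2, 20→4, 4→3, 12→4, 8→4, 16→5.
So the longest non-decreasing subsequence has length 5, e.g. 5, 5, 5, 12, 16.

5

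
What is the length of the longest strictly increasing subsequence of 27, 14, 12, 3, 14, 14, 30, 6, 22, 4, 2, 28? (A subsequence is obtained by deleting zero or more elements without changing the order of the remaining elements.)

Let dp[i] be the longest increasing subsequence ending at position i. Then dp = [1, 1, 1, 1, 2, 2, 3, 2, 3, 2, 1, 4].
The maximum is 4; one witness is 12, 14, 22, 28 at positions 3,5,9,12.

4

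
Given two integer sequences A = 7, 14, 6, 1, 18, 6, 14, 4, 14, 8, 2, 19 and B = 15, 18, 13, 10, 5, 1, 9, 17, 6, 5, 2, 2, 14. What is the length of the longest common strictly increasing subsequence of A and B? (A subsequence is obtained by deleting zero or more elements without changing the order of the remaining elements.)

For each value that appears in both, track the longest common increasing run ending there.
The best achievable length is 3; one witness is 1, 6, 14 (A-positions 4,6,7, B-positions 6,9,13).

3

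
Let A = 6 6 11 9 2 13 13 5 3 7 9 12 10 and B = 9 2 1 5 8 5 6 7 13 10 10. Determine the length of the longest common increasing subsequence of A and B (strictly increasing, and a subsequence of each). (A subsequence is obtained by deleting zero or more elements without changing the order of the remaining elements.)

A longest common strictly increasing subsequence is 2, 5, 7, 10 (length 4); it appears in order in both A and B, and no longer such subsequence exists.

4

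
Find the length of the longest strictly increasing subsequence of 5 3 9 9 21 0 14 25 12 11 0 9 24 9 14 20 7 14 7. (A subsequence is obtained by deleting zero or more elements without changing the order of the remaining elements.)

Let dp[i] be the longest increasing subsequence ending at position i. Then dp = [1, 1, 2, 2, 3, 1, 3, 4, 3, 3, 1, 2, 4, 2, 4, 5, 2, 4, 2].
The maximum is 5; one witness is 5, 9, 12, 14, 20 at positions 1,3,9,15,16.

5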